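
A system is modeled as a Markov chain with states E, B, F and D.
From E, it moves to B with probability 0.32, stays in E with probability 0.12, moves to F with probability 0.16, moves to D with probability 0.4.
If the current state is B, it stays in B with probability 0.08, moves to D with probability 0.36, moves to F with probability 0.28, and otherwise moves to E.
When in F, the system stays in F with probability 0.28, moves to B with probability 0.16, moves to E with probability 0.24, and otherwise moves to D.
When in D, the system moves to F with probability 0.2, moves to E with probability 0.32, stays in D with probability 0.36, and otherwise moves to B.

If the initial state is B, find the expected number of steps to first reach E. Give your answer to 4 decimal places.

Let t(s) be the expected number of steps to first reach E from state s, with t(E) = 0. Conditioning on the first step:
t(B) = 1 + 0.08·t(B) + 0.28·t(F) + 0.36·t(D)
t(F) = 1 + 0.16·t(B) + 0.28·t(F) + 0.32·t(D)
t(D) = 1 + 0.12·t(B) + 0.2·t(F) + 0.36·t(D)
Solving: t(B) = 3.5222, t(F) = 3.6692, t(D) = 3.3695.
Expected steps from B to E: 3.5222.

3.5222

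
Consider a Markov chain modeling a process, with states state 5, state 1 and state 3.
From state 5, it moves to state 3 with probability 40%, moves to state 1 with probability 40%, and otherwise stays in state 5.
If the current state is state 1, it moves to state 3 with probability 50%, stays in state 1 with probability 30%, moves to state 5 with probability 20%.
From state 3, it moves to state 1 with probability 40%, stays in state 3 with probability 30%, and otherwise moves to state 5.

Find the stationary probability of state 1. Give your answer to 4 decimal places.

Let the stationary distribution be π with π = πP and π_1 + π_2 + π_3 = 1.
π_1 = 0.2·π_1 + 0.2·π_2 + 0.3·π_3
π_2 = 0.4·π_1 + 0.3·π_2 + 0.4·π_3
Solving with the normalization constraint gives π = (0.2397, 0.3636, 0.3967).
So the stationary probability of state 1 is 0.3636.

0.3636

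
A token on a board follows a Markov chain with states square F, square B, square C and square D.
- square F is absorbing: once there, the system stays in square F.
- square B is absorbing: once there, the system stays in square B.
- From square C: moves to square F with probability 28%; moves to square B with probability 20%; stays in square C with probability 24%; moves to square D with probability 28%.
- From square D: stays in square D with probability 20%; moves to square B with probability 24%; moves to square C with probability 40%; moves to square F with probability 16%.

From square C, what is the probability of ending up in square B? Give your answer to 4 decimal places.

0.4581

Let h(s) be the probability of absorption at square B starting from transient state s. Then h(square B) = 1 and h(square F) = 0. By first-step analysis:
h(square C) = 0.28·0 + 0.2·1 + 0.24·h(square C) + 0.28·h(square D)
h(square D) = 0.16·0 + 0.24·1 + 0.4·h(square C) + 0.2·h(square D)
Solving: h(square C) = 0.4581, h(square D) = 0.5290.
Starting from square C, the probability is 0.4581.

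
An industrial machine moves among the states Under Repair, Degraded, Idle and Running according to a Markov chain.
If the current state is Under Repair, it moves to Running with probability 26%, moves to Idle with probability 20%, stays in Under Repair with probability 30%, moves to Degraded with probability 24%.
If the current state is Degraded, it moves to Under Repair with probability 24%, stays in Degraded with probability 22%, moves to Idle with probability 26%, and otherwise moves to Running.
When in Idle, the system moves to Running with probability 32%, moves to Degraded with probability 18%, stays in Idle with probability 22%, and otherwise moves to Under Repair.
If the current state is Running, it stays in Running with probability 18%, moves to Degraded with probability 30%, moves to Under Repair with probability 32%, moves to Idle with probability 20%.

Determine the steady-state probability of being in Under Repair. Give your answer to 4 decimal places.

Let the stationary distribution be π with π = πP and π_1 + π_2 + π_3 + π_4 = 1.
π_1 = 0.3·π_1 + 0.24·π_2 + 0.28·π_3 + 0.32·π_4
π_2 = 0.24·π_1 + 0.22·π_2 + 0.18·π_3 + 0.3·π_4
π_3 = 0.2·π_1 + 0.26·π_2 + 0.22·π_3 + 0.2·π_4
Solving with the normalization constraint gives π = (0.2865, 0.2376, 0.2186, 0.2573).
So the stationary probability of Under Repair is 0.2865.

0.2865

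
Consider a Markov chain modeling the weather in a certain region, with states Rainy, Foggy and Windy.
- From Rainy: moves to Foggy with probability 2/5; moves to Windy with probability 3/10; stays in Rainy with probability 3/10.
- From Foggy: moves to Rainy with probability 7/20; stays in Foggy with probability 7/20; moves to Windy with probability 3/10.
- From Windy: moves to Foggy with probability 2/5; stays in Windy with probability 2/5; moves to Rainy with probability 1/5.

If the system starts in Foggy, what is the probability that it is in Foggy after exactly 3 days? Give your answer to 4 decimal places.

0.3809

Propagate the distribution vector 3 days from Foggy.
After 0 days: (0.0000, 1.0000, 0.0000)
After 1 day: (0.3500, 0.3500, 0.3000)
After 2 days: (0.2875, 0.3825, 0.3300)
After 3 days: (0.2861, 0.3809, 0.3330)
P(in Foggy after 3 days) = 0.3809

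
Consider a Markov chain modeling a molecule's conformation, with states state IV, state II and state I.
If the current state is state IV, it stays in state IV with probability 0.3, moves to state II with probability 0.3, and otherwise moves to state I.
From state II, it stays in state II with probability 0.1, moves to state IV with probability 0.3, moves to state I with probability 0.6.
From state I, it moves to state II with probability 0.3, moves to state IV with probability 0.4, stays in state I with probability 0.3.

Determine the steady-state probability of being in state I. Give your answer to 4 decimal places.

0.4091

Let the stationary distribution be π with π = πP and π_1 + π_2 + π_3 = 1.
π_1 = 0.3·π_1 + 0.3·π_2 + 0.4·π_3
π_2 = 0.3·π_1 + 0.1·π_2 + 0.3·π_3
Solving with the normalization constraint gives π = (0.3409, 0.2500, 0.4091).
So the stationary probability of state I is 0.4091.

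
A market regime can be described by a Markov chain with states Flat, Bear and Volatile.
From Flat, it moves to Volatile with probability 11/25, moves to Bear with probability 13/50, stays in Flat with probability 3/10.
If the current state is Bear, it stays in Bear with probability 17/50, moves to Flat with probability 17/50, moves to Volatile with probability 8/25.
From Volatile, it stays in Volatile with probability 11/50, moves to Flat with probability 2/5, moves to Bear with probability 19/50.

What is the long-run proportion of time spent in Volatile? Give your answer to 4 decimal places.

0.3286

Let the stationary distribution be π with π = πP and π_1 + π_2 + π_3 = 1.
π_1 = 0.3·π_1 + 0.34·π_2 + 0.4·π_3
π_2 = 0.26·π_1 + 0.34·π_2 + 0.38·π_3
Solving with the normalization constraint gives π = (0.3459, 0.3255, 0.3286).
So the stationary probability of Volatile is 0.3286.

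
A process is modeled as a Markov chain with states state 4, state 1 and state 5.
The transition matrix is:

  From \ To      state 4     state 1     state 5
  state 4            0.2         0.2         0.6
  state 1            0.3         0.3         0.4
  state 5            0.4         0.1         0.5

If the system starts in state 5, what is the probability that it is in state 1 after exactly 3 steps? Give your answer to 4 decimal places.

0.1630

Propagate the distribution vector 3 steps from state 5.
After 0 steps: (0.0000, 0.0000, 1.0000)
After 1 step: (0.4000, 0.1000, 0.5000)
After 2 steps: (0.3100, 0.1600, 0.5300)
After 3 steps: (0.3220, 0.1630, 0.5150)
P(in state 1 after 3 steps) = 0.1630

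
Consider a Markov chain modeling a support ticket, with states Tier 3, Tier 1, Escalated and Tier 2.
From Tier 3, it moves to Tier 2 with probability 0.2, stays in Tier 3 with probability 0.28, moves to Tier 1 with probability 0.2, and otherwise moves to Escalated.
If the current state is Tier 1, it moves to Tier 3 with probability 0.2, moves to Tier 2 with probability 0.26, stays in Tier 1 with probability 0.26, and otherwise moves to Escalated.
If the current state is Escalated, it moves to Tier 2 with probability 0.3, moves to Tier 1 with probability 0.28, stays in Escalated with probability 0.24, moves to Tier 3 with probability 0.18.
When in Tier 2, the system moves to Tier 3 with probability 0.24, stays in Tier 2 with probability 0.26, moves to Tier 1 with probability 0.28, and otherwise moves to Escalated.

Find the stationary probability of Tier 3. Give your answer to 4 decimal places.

Let the stationary distribution be π with π = πP and π_1 + π_2 + π_3 + π_4 = 1.
π_1 = 0.28·π_1 + 0.2·π_2 + 0.18·π_3 + 0.24·π_4
π_2 = 0.2·π_1 + 0.26·π_2 + 0.28·π_3 + 0.28·π_4
π_3 = 0.32·π_1 + 0.28·π_2 + 0.24·π_3 + 0.22·π_4
Solving with the normalization constraint gives π = (0.2229, 0.2570, 0.2630, 0.2571).
So the stationary probability of Tier 3 is 0.2229.

0.2229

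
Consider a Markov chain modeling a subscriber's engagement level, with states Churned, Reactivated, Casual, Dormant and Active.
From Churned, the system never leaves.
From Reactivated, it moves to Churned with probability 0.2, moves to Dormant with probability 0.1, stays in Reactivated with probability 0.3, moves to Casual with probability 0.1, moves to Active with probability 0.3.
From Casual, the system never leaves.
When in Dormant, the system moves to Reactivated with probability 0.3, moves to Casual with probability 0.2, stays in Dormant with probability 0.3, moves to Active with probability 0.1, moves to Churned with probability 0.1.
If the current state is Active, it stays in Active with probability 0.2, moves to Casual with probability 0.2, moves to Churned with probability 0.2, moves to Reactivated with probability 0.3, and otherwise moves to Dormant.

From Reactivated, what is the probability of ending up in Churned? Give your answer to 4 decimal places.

0.5769

Let h(s) be the probability of absorption at Churned starting from transient state s. Then h(Churned) = 1 and h(Casual) = 0. By first-step analysis:
h(Reactivated) = 0.2·1 + 0.3·h(Reactivated) + 0.1·0 + 0.1·h(Dormant) + 0.3·h(Active)
h(Dormant) = 0.1·1 + 0.3·h(Reactivated) + 0.2·0 + 0.3·h(Dormant) + 0.1·h(Active)
h(Active) = 0.2·1 + 0.3·h(Reactivated) + 0.2·0 + 0.1·h(Dormant) + 0.2·h(Active)
Solving: h(Reactivated) = 0.5769, h(Dormant) = 0.4650, h(Active) = 0.5245.
Starting from Reactivated, the probability is 0.5769.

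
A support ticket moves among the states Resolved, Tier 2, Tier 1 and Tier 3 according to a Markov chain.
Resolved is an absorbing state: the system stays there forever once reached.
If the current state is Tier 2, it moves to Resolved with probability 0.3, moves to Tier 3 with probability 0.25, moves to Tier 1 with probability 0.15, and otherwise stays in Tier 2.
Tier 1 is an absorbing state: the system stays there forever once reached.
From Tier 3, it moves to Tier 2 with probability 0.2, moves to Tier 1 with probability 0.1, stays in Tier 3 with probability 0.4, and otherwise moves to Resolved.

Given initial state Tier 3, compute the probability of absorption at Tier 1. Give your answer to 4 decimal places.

Let h(s) be the probability of absorption at Tier 1 starting from transient state s. Then h(Tier 1) = 1 and h(Resolved) = 0. By first-step analysis:
h(Tier 2) = 0.3·0 + 0.3·h(Tier 2) + 0.15·1 + 0.25·h(Tier 3)
h(Tier 3) = 0.3·0 + 0.2·h(Tier 2) + 0.1·1 + 0.4·h(Tier 3)
Solving: h(Tier 2) = 0.3108, h(Tier 3) = 0.2703.
Starting from Tier 3, the probability is 0.2703.

0.2703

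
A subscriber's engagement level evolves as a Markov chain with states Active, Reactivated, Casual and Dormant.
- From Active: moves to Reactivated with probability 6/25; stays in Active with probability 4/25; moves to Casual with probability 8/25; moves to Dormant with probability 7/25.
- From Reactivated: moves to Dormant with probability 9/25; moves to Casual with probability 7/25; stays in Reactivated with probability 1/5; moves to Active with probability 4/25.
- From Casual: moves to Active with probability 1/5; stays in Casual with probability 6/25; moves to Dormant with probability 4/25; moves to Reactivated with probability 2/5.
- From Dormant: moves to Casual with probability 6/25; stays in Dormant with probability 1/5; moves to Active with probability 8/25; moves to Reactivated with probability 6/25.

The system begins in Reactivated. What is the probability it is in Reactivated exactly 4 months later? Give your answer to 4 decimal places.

0.2723

Propagate the distribution vector 4 months from Reactivated.
After 0 months: (0.0000, 1.0000, 0.0000, 0.0000)
After 1 month: (0.1600, 0.2000, 0.2800, 0.3600)
After 2 months: (0.2288, 0.2768, 0.2608, 0.2336)
After 3 months: (0.2078, 0.2707, 0.2694, 0.2522)
After 4 months: (0.2111, 0.2723, 0.2675, 0.2492)
P(in Reactivated after 4 months) = 0.2723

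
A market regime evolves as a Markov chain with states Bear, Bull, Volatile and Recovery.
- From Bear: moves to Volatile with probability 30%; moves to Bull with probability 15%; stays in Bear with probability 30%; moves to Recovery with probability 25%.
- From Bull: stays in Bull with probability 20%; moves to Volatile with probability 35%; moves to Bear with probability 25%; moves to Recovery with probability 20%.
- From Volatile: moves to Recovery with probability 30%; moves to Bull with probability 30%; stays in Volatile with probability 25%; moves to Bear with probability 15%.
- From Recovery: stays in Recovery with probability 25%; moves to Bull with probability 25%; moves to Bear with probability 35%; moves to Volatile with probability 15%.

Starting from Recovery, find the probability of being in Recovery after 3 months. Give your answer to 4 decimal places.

Propagate the distribution vector 3 months from Recovery.
After 0 months: (0.0000, 0.0000, 0.0000, 1.0000)
After 1 month: (0.3500, 0.2500, 0.1500, 0.2500)
After 2 months: (0.2775, 0.2100, 0.2675, 0.2450)
After 3 months: (0.2616, 0.2251, 0.2604, 0.2529)
P(in Recovery after 3 months) = 0.2529

0.2529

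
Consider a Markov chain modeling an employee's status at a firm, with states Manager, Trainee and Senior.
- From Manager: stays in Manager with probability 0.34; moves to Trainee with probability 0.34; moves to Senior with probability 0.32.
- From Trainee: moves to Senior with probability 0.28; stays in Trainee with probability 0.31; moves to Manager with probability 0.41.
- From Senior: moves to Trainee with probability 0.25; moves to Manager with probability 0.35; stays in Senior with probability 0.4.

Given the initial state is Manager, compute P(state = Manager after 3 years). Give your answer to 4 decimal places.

Propagate the distribution vector 3 years from Manager.
After 0 years: (1.0000, 0.0000, 0.0000)
After 1 year: (0.3400, 0.3400, 0.3200)
After 2 years: (0.3670, 0.3010, 0.3320)
After 3 years: (0.3644, 0.3011, 0.3345)
P(in Manager after 3 years) = 0.3644

0.3644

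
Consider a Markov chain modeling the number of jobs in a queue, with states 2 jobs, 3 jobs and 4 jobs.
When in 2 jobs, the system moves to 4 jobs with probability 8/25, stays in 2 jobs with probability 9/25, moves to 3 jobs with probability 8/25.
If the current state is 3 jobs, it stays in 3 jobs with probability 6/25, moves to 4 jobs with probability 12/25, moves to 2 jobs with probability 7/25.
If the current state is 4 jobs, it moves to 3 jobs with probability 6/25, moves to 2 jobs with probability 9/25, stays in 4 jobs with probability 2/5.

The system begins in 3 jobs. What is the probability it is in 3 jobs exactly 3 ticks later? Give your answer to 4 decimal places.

0.2673

Propagate the distribution vector 3 ticks from 3 jobs.
After 0 ticks: (0.0000, 1.0000, 0.0000)
After 1 tick: (0.2800, 0.2400, 0.4800)
After 2 ticks: (0.3408, 0.2624, 0.3968)
After 3 ticks: (0.3390, 0.2673, 0.3937)
P(in 3 jobs after 3 ticks) = 0.2673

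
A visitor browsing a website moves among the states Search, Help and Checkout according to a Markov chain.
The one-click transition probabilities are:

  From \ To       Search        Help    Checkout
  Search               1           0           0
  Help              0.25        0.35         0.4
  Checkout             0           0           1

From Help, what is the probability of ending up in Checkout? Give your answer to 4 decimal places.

Let h(s) be the probability of absorption at Checkout starting from transient state s. Then h(Checkout) = 1 and h(Search) = 0. By first-step analysis:
h(Help) = 0.25·0 + 0.35·h(Help) + 0.4·1
Solving: h(Help) = 0.6154.
Starting from Help, the probability is 0.6154.

0.6154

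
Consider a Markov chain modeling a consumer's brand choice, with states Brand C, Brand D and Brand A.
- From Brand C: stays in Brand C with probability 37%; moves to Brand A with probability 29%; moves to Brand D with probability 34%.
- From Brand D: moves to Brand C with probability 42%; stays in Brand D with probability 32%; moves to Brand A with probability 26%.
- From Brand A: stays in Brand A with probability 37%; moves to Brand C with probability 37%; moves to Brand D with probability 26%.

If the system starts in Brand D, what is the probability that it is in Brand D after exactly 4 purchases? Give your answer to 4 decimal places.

Propagate the distribution vector 4 purchases from Brand D.
After 0 purchases: (0.0000, 1.0000, 0.0000)
After 1 purchase: (0.4200, 0.3200, 0.2600)
After 2 purchases: (0.3860, 0.3128, 0.3012)
After 3 purchases: (0.3856, 0.3096, 0.3047)
After 4 purchases: (0.3855, 0.3094, 0.3051)
P(in Brand D after 4 purchases) = 0.3094

0.3094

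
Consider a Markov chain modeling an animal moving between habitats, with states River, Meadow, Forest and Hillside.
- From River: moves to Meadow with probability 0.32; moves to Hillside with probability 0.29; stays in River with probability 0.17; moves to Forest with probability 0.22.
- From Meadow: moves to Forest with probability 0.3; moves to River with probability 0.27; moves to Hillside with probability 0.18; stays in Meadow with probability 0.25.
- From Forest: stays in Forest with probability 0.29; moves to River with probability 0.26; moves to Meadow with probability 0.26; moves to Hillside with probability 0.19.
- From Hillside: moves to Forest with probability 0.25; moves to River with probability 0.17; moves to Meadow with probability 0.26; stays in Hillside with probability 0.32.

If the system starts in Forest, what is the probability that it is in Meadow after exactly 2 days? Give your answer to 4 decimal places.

0.2730

Propagate the distribution vector 2 days from Forest.
After 0 days: (0.0000, 0.0000, 1.0000, 0.0000)
After 1 day: (0.2600, 0.2600, 0.2900, 0.1900)
After 2 days: (0.2221, 0.2730, 0.2668, 0.2381)
P(in Meadow after 2 days) = 0.2730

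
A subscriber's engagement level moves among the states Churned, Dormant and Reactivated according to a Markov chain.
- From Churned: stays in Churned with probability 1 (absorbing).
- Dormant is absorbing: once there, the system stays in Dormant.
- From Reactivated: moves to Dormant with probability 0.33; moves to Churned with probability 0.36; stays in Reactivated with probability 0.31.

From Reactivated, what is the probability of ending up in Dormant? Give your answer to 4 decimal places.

0.4783

Let h(s) be the probability of absorption at Dormant starting from transient state s. Then h(Dormant) = 1 and h(Churned) = 0. By first-step analysis:
h(Reactivated) = 0.36·0 + 0.33·1 + 0.31·h(Reactivated)
Solving: h(Reactivated) = 0.4783.
Starting from Reactivated, the probability is 0.4783.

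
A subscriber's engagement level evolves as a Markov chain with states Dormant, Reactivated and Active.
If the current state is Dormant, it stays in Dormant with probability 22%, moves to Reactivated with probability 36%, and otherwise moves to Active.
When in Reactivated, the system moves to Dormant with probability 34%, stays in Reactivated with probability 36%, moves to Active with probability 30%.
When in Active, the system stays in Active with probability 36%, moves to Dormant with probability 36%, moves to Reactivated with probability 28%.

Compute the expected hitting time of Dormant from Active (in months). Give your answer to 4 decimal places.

Let t(s) be the expected number of months to first reach Dormant from state s, with t(Dormant) = 0. Conditioning on the first month:
t(Reactivated) = 1 + 0.36·t(Reactivated) + 0.3·t(Active)
t(Active) = 1 + 0.28·t(Reactivated) + 0.36·t(Active)
Solving: t(Reactivated) = 2.8870, t(Active) = 2.8256.
Expected months from Active to Dormant: 2.8256.

2.8256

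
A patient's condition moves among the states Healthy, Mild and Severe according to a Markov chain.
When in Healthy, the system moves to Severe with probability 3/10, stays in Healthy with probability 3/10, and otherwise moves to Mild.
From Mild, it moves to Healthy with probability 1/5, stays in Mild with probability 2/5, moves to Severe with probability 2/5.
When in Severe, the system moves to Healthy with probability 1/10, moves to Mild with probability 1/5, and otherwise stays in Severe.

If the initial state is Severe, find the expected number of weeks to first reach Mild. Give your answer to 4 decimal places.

Let t(s) be the expected number of weeks to first reach Mild from state s, with t(Mild) = 0. Conditioning on the first week:
t(Healthy) = 1 + 0.3·t(Healthy) + 0.3·t(Severe)
t(Severe) = 1 + 0.1·t(Healthy) + 0.7·t(Severe)
Solving: t(Healthy) = 3.3333, t(Severe) = 4.4444.
Expected weeks from Severe to Mild: 4.4444.

4.4444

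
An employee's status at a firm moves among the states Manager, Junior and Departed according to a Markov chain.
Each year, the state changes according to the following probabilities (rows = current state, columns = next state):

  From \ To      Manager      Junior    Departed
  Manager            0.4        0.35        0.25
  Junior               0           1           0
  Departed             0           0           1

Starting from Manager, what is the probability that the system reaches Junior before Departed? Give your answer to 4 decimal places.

Let h(s) be the probability of absorption at Junior starting from transient state s. Then h(Junior) = 1 and h(Departed) = 0. By first-step analysis:
h(Manager) = 0.4·h(Manager) + 0.35·1 + 0.25·0
Solving: h(Manager) = 0.5833.
Starting from Manager, the probability is 0.5833.

0.5833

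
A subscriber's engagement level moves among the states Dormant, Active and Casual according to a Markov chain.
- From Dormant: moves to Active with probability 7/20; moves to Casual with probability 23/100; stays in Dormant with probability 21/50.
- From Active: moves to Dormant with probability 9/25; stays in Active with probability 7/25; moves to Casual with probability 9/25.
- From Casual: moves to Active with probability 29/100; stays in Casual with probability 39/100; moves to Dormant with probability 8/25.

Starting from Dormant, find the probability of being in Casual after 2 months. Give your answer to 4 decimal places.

Sum over the intermediate state after 1 month:
P = P(Dormant→Dormant)·P(Dormant→Casual) + P(Dormant→Active)·P(Active→Casual) + P(Dormant→Casual)·P(Casual→Casual)
  = 0.42×0.23 + 0.35×0.36 + 0.23×0.39
  = 0.0966 + 0.1260 + 0.0897 = 0.3123

0.3123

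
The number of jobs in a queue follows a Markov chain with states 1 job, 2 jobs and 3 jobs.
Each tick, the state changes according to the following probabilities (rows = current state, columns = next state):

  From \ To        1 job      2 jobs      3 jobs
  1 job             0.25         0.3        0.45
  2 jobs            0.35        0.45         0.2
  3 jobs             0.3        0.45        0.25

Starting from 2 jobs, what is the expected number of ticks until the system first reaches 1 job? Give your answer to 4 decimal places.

2.9457

Let t(s) be the expected number of ticks to first reach 1 job from state s, with t(1 job) = 0. Conditioning on the first tick:
t(2 jobs) = 1 + 0.45·t(2 jobs) + 0.2·t(3 jobs)
t(3 jobs) = 1 + 0.45·t(2 jobs) + 0.25·t(3 jobs)
Solving: t(2 jobs) = 2.9457, t(3 jobs) = 3.1008.
Expected ticks from 2 jobs to 1 job: 2.9457.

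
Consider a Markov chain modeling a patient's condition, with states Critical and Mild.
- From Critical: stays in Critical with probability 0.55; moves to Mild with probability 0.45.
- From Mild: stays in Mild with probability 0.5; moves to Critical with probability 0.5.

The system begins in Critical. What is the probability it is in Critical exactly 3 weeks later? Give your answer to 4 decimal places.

0.5264

Propagate the distribution vector 3 weeks from Critical.
After 0 weeks: (1.0000, 0.0000)
After 1 week: (0.5500, 0.4500)
After 2 weeks: (0.5275, 0.4725)
After 3 weeks: (0.5264, 0.4736)
P(in Critical after 3 weeks) = 0.5264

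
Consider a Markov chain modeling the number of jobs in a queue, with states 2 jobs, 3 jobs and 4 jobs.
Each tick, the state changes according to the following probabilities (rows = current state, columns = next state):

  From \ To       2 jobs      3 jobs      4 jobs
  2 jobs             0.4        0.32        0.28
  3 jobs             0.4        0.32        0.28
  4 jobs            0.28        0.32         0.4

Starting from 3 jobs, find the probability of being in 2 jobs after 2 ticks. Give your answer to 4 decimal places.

Sum over the intermediate state after 1 tick:
P = P(3 jobs→2 jobs)·P(2 jobs→2 jobs) + P(3 jobs→3 jobs)·P(3 jobs→2 jobs) + P(3 jobs→4 jobs)·P(4 jobs→2 jobs)
  = 0.4×0.4 + 0.32×0.4 + 0.28×0.28
  = 0.1600 + 0.1280 + 0.0784 = 0.3664

0.3664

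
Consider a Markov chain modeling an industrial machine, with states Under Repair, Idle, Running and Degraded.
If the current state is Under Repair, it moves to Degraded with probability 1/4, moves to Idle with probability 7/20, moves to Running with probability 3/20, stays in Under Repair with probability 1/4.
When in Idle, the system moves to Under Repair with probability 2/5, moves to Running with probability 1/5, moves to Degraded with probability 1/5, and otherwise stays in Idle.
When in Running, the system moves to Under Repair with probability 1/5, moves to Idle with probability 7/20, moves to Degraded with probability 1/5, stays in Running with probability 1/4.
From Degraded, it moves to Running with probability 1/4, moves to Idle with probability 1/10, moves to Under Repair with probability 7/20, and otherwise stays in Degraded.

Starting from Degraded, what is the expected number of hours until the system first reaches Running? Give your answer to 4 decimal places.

Let t(s) be the expected number of hours to first reach Running from state s, with t(Running) = 0. Conditioning on the first hour:
t(Under Repair) = 1 + 0.25·t(Under Repair) + 0.35·t(Idle) + 0.25·t(Degraded)
t(Idle) = 1 + 0.4·t(Under Repair) + 0.2·t(Idle) + 0.2·t(Degraded)
t(Degraded) = 1 + 0.35·t(Under Repair) + 0.1·t(Idle) + 0.3·t(Degraded)
Solving: t(Under Repair) = 5.3333, t(Idle) = 5.1235, t(Degraded) = 4.8272.
Expected hours from Degraded to Running: 4.8272.

4.8272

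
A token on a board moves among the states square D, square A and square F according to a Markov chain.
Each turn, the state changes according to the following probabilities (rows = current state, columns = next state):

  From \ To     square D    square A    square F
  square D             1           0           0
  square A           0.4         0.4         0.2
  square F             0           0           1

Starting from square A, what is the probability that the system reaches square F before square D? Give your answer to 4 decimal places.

0.3333

Let h(s) be the probability of absorption at square F starting from transient state s. Then h(square F) = 1 and h(square D) = 0. By first-step analysis:
h(square A) = 0.4·0 + 0.4·h(square A) + 0.2·1
Solving: h(square A) = 0.3333.
Starting from square A, the probability is 0.3333.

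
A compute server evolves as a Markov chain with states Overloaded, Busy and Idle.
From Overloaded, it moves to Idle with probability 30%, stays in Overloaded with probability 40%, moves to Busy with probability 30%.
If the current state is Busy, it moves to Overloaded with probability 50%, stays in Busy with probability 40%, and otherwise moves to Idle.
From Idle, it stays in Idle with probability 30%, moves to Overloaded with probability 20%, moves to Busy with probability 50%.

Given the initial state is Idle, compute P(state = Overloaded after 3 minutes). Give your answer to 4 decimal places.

Propagate the distribution vector 3 minutes from Idle.
After 0 minutes: (0.0000, 0.0000, 1.0000)
After 1 minute: (0.2000, 0.5000, 0.3000)
After 2 minutes: (0.3900, 0.4100, 0.2000)
After 3 minutes: (0.4010, 0.3810, 0.2180)
P(in Overloaded after 3 minutes) = 0.4010

0.4010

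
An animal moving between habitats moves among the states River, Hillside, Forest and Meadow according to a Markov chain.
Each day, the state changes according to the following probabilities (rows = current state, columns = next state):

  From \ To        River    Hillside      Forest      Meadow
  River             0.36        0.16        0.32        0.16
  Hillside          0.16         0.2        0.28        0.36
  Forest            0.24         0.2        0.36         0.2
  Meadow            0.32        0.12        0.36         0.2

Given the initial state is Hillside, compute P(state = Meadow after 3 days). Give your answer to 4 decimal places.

Propagate the distribution vector 3 days from Hillside.
After 0 days: (0.0000, 1.0000, 0.0000, 0.0000)
After 1 day: (0.1600, 0.2000, 0.2800, 0.3600)
After 2 days: (0.2720, 0.1648, 0.3376, 0.2256)
After 3 days: (0.2775, 0.1711, 0.3359, 0.2155)
P(in Meadow after 3 days) = 0.2155

0.2155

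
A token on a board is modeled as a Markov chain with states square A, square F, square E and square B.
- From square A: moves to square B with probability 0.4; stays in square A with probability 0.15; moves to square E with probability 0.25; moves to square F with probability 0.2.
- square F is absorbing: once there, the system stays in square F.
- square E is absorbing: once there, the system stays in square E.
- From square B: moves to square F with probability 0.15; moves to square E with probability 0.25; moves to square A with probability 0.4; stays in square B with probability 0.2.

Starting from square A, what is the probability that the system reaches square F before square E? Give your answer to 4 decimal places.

0.4231

Let h(s) be the probability of absorption at square F starting from transient state s. Then h(square F) = 1 and h(square E) = 0. By first-step analysis:
h(square A) = 0.15·h(square A) + 0.2·1 + 0.25·0 + 0.4·h(square B)
h(square B) = 0.4·h(square A) + 0.15·1 + 0.25·0 + 0.2·h(square B)
Solving: h(square A) = 0.4231, h(square B) = 0.3990.
Starting from square A, the probability is 0.4231.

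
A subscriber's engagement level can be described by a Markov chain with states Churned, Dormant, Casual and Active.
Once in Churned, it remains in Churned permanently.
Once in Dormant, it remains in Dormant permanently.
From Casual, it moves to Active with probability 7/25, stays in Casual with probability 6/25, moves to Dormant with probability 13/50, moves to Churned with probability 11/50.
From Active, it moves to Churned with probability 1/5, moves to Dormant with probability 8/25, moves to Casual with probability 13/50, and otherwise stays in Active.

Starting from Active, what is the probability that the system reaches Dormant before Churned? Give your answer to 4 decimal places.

Let h(s) be the probability of absorption at Dormant starting from transient state s. Then h(Dormant) = 1 and h(Churned) = 0. By first-step analysis:
h(Casual) = 0.22·0 + 0.26·1 + 0.24·h(Casual) + 0.28·h(Active)
h(Active) = 0.2·0 + 0.32·1 + 0.26·h(Casual) + 0.22·h(Active)
Solving: h(Casual) = 0.5623, h(Active) = 0.5977.
Starting from Active, the probability is 0.5977.

0.5977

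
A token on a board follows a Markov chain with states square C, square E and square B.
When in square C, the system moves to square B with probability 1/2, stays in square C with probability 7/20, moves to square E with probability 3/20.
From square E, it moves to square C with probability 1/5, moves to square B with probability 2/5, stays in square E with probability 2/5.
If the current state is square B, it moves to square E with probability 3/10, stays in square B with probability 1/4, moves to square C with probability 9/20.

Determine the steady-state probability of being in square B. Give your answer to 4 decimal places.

Let the stationary distribution be π with π = πP and π_1 + π_2 + π_3 = 1.
π_1 = 0.35·π_1 + 0.2·π_2 + 0.45·π_3
π_2 = 0.15·π_1 + 0.4·π_2 + 0.3·π_3
Solving with the normalization constraint gives π = (0.3465, 0.2756, 0.3780).
So the stationary probability of square B is 0.3780.

0.3780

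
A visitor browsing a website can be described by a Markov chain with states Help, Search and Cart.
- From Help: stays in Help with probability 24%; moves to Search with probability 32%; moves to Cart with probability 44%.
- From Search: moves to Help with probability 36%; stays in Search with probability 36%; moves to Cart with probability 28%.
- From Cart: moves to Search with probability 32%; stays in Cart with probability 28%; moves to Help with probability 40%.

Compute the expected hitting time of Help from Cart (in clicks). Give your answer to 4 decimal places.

2.5862

Let t(s) be the expected number of clicks to first reach Help from state s, with t(Help) = 0. Conditioning on the first click:
t(Search) = 1 + 0.36·t(Search) + 0.28·t(Cart)
t(Cart) = 1 + 0.32·t(Search) + 0.28·t(Cart)
Solving: t(Search) = 2.6940, t(Cart) = 2.5862.
Expected clicks from Cart to Help: 2.5862.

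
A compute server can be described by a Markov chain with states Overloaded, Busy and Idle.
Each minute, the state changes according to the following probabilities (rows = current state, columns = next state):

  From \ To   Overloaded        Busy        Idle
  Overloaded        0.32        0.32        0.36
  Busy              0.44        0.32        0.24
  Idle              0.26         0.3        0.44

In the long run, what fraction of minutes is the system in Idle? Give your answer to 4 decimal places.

Let the stationary distribution be π with π = πP and π_1 + π_2 + π_3 = 1.
π_1 = 0.32·π_1 + 0.44·π_2 + 0.26·π_3
π_2 = 0.32·π_1 + 0.32·π_2 + 0.3·π_3
Solving with the normalization constraint gives π = (0.3365, 0.3130, 0.3505).
So the stationary probability of Idle is 0.3505.

0.3505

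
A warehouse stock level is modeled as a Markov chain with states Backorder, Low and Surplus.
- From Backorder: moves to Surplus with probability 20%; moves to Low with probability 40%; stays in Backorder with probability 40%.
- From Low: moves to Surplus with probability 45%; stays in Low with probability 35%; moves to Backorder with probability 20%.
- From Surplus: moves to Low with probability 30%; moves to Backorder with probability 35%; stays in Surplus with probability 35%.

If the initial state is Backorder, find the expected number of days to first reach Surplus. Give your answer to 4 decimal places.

3.3871

Let t(s) be the expected number of days to first reach Surplus from state s, with t(Surplus) = 0. Conditioning on the first day:
t(Backorder) = 1 + 0.4·t(Backorder) + 0.4·t(Low)
t(Low) = 1 + 0.2·t(Backorder) + 0.35·t(Low)
Solving: t(Backorder) = 3.3871, t(Low) = 2.5806.
Expected days from Backorder to Surplus: 3.3871.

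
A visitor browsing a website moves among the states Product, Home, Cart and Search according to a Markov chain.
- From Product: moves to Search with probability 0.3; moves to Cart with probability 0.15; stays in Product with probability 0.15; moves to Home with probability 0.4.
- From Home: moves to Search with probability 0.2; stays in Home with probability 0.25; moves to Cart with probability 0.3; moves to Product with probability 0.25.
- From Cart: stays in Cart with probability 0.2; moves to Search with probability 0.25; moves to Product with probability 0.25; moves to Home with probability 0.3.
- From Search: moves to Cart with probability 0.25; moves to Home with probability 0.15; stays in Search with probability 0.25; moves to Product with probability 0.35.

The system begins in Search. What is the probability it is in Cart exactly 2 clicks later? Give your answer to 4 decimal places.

0.2100

Propagate the distribution vector 2 clicks from Search.
After 0 clicks: (0.0000, 0.0000, 0.0000, 1.0000)
After 1 click: (0.3500, 0.1500, 0.2500, 0.2500)
After 2 clicks: (0.2400, 0.2900, 0.2100, 0.2600)
P(in Cart after 2 clicks) = 0.2100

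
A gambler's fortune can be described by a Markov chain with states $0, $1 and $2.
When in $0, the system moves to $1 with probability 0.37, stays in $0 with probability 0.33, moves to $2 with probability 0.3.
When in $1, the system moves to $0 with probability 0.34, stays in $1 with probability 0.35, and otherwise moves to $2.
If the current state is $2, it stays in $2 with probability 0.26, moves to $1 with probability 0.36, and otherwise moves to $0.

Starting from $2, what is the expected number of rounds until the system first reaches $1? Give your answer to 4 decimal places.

2.7501

Let t(s) be the expected number of rounds to first reach $1 from state s, with t($1) = 0. Conditioning on the first round:
t($0) = 1 + 0.33·t($0) + 0.3·t($2)
t($2) = 1 + 0.38·t($0) + 0.26·t($2)
Solving: t($0) = 2.7239, t($2) = 2.7501.
Expected rounds from $2 to $1: 2.7501.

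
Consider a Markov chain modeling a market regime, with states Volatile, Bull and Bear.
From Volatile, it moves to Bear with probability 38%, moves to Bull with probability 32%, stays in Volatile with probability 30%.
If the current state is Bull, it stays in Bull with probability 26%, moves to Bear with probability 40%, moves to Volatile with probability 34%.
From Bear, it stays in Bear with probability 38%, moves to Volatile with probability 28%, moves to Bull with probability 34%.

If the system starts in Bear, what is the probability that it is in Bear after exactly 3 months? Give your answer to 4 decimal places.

0.3861

Propagate the distribution vector 3 months from Bear.
After 0 months: (0.0000, 0.0000, 1.0000)
After 1 month: (0.2800, 0.3400, 0.3800)
After 2 months: (0.3060, 0.3072, 0.3868)
After 3 months: (0.3046, 0.3093, 0.3861)
P(in Bear after 3 months) = 0.3861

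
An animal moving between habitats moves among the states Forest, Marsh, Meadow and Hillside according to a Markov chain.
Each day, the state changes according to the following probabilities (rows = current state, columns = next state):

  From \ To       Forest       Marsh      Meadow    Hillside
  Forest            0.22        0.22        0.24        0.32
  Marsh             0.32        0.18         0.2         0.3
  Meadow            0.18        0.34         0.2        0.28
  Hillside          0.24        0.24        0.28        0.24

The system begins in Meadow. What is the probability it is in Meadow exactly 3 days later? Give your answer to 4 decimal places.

Propagate the distribution vector 3 days from Meadow.
After 0 days: (0.0000, 0.0000, 1.0000, 0.0000)
After 1 day: (0.1800, 0.3400, 0.2000, 0.2800)
After 2 days: (0.2516, 0.2360, 0.2296, 0.2828)
After 3 days: (0.2401, 0.2438, 0.2327, 0.2835)
P(in Meadow after 3 days) = 0.2327

0.2327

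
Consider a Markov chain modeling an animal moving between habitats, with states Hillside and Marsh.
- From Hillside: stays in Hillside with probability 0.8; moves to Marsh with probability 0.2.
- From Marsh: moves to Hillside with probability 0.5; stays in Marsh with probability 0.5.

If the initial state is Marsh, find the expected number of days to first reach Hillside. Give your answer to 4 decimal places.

2.0000

Let t(s) be the expected number of days to first reach Hillside from state s, with t(Hillside) = 0. Conditioning on the first day:
t(Marsh) = 1 + 0.5·t(Marsh)
Solving: t(Marsh) = 2.0000.
Expected days from Marsh to Hillside: 2.0000.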